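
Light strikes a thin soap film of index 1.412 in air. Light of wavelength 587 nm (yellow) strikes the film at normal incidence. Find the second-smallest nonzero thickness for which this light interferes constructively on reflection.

Ray reflecting at the top interface goes from n = 1.0 toward n = 1.412: a half-wave phase shift.
At the lower boundary (n = 1.412 to n = 1.0) the reflected ray undergoes no phase shift.
The two reflections differ by half a wavelength.
For bright reflection here: 2 n t = (m + ½) λ.
The second-smallest nonzero thickness corresponds to m = 1: t = (m + ½) λ / (2 n) = 1.50 × 587 / (2 × 1.412) = 312 nm.

312 nm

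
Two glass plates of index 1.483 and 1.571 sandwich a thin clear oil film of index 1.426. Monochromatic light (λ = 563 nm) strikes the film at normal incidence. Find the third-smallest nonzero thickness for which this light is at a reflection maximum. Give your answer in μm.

0.494 μm

At the upper boundary (n = 1.483 to n = 1.426) the reflected ray undergoes no phase shift.
Ray reflecting at the bottom interface goes from n = 1.426 toward n = 1.571: a half-wave phase shift.
Net: one phase inversion between the two reflected rays.
With one net inversion, constructive interference in reflection requires 2 n t = (m + ½) λ.
The third-smallest nonzero thickness corresponds to m = 2: t = (m + ½) λ / (2 n) = 2.50 × 563 / (2 × 1.426) = 494 nm.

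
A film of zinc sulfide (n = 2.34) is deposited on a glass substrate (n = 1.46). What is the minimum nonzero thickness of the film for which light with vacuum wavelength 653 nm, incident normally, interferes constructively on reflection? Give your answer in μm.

0.0698 μm

At the upper boundary (n = 1.0 to n = 2.34) the reflected ray undergoes a half-wave phase shift.
Ray reflecting at the bottom interface goes from n = 2.34 toward n = 1.46: no phase shift.
Net: one phase inversion between the two reflected rays.
With one net inversion, constructive interference in reflection requires 2 n t = (m + ½) λ.
Minimum at m = 0: t = λ / (4 n) = 653 / (4 × 2.34) = 69.8 nm.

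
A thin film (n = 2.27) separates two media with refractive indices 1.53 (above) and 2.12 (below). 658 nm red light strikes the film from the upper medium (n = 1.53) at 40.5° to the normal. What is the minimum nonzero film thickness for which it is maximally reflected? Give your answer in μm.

0.0806 μm

Ray reflecting at the top interface goes from n = 1.53 toward n = 2.27: a half-wave phase shift.
At the lower boundary (n = 2.27 to n = 2.12) the reflected ray undergoes no phase shift.
Exactly one π shift → a net half-wave offset.
So the condition for constructive reflection is 2 n t cos θ_r = (m + ½) λ.
Snell's law: 1.53 sin 40.5° = 2.27 sin θ_r → sin θ_r = 0.438, cos θ_r = 0.899.
Minimum at m = 0: t = λ / (4 n cos θ_r) = 658 / (4 × 2.27 × 0.899) = 80.6 nm.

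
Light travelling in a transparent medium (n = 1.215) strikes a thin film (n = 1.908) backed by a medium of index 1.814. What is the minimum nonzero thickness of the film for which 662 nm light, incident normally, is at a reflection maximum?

Top surface (1.215 → 1.908): reflection off a higher-index medium gives a half-wave phase shift.
At the lower boundary (n = 1.908 to n = 1.814) the reflected ray undergoes no phase shift.
The two reflections differ by half a wavelength.
With one net inversion, constructive interference in reflection requires 2 n t = (m + ½) λ.
Minimum at m = 0: t = λ / (4 n) = 662 / (4 × 1.908) = 86.7 nm.

86.7 nm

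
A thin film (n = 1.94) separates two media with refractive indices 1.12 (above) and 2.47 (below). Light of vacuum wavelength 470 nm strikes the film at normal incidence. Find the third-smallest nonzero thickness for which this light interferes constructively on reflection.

At the upper boundary (n = 1.12 to n = 1.94) the reflected ray undergoes a half-wave phase shift.
Ray reflecting at the bottom interface goes from n = 1.94 toward n = 2.47: a half-wave phase shift.
The two reflections carry the same phase change, so no net offset.
For strong reflection here: 2 n t = m λ.
The third-smallest nonzero thickness corresponds to m = 3: t = m λ / (2 n) = 3.00 × 470 / (2 × 1.94) = 363 nm.

363 nm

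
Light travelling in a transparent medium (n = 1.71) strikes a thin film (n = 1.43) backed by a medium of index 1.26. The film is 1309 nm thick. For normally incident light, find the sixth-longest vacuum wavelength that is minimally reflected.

At the upper boundary (n = 1.71 to n = 1.43) the reflected ray undergoes no phase shift.
At the lower boundary (n = 1.43 to n = 1.26) the reflected ray undergoes no phase shift.
Net: no relative phase inversion (both shifts match).
For dark reflection here: 2 n t = (m + ½) λ.
λ = 2 n t / (m + ½). The sixth-longest wavelength is m = 5: λ = 2 × 1.43 × 1309 / 5.50 = 681 nm.

681 nm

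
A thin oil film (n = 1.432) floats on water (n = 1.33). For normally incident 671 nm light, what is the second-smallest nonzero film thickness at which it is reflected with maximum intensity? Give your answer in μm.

Ray reflecting at the top interface goes from n = 1.0 toward n = 1.432: a half-wave phase shift.
At the lower boundary (n = 1.432 to n = 1.33) the reflected ray undergoes no phase shift.
Exactly one π shift → a net half-wave offset.
With one net inversion, constructive interference in reflection requires 2 n t = (m + ½) λ.
The second-smallest nonzero thickness corresponds to m = 1: t = (m + ½) λ / (2 n) = 1.50 × 671 / (2 × 1.432) = 351 nm.

0.351 μm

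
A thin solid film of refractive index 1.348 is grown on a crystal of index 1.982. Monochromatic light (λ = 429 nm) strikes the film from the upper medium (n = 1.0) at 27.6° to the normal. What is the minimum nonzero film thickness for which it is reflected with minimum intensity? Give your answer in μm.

Top surface (1.0 → 1.348): reflection off a higher-index medium gives a half-wave phase shift.
At the lower boundary (n = 1.348 to n = 1.982) the reflected ray undergoes a half-wave phase shift.
Zero or two π shifts → no net half-wave offset.
For minimum reflection here: 2 n t cos θ_r = (m + ½) λ.
Snell's law: 1.0 sin 27.6° = 1.348 sin θ_r → sin θ_r = 0.344, cos θ_r = 0.939.
Minimum at m = 0: t = λ / (4 n cos θ_r) = 429 / (4 × 1.348 × 0.939) = 84.7 nm.

0.0847 μm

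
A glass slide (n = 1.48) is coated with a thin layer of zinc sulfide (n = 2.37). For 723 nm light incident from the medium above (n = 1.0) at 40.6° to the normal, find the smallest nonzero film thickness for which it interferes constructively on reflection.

Ray reflecting at the top interface goes from n = 1.0 toward n = 2.37: a half-wave phase shift.
Ray reflecting at the bottom interface goes from n = 2.37 toward n = 1.48: no phase shift.
Net: one phase inversion between the two reflected rays.
For strong reflection here: 2 n t cos θ_r = (m + ½) λ.
Snell's law: 1.0 sin 40.6° = 2.37 sin θ_r → sin θ_r = 0.275, cos θ_r = 0.962.
Minimum at m = 0: t = λ / (4 n cos θ_r) = 723 / (4 × 2.37 × 0.962) = 79.3 nm.

79.3 nm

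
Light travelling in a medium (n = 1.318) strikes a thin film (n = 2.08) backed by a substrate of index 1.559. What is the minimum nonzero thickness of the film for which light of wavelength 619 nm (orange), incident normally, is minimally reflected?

149 nm

Ray reflecting at the top interface goes from n = 1.318 toward n = 2.08: a half-wave phase shift.
At the lower boundary (n = 2.08 to n = 1.559) the reflected ray undergoes no phase shift.
The two reflections differ by half a wavelength.
So the condition for destructive reflection is 2 n t = m λ.
Minimum nonzero at m = 1: t = λ / (2 n) = 619 / (2 × 2.08) = 149 nm.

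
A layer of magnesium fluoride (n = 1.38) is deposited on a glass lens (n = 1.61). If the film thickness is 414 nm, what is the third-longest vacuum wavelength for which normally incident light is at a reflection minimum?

At the upper boundary (n = 1.0 to n = 1.38) the reflected ray undergoes a half-wave phase shift.
At the lower boundary (n = 1.38 to n = 1.61) the reflected ray undergoes a half-wave phase shift.
Zero or two π shifts → no net half-wave offset.
With no net inversion, destructive interference in reflection requires 2 n t = (m + ½) λ.
λ = 2 n t / (m + ½). The third-longest wavelength is m = 2: λ = 2 × 1.38 × 414 / 2.50 = 457 nm.

457 nm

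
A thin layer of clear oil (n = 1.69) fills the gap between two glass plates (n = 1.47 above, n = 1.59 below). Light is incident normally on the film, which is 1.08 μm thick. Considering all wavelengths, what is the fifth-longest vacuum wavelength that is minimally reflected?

Ray reflecting at the top interface goes from n = 1.47 toward n = 1.69: a half-wave phase shift.
At the lower boundary (n = 1.69 to n = 1.59) the reflected ray undergoes no phase shift.
The two reflections differ by half a wavelength.
With one net inversion, destructive interference in reflection requires 2 n t = m λ.
λ = 2 n t / m. The fifth-longest wavelength is m = 5: λ = 2 × 1.69 × 1080 / 5.00 = 730 nm.

730 nm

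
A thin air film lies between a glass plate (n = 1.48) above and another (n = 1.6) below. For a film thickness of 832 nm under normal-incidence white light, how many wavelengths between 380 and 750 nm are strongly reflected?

Top surface (1.48 → 1.0): reflection off a lower-index medium gives no phase shift.
Bottom surface (1.0 → 1.6): reflection off a higher-index medium gives a half-wave phase shift.
Exactly one π shift → a net half-wave offset.
For maximum reflection here: 2 n t = (m + ½) λ.
λ = 2 n t / (m + ½) = 1664 / (m + ½) nm.
m=1: 1109 nm (IR); m=2: 666 nm (visible); m=3: 475 nm (visible); m=4: 370 nm (UV).

2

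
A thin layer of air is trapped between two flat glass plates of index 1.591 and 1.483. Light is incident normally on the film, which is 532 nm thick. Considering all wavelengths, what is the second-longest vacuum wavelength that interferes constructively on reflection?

709 nm

At the upper boundary (n = 1.591 to n = 1.0) the reflected ray undergoes no phase shift.
Bottom surface (1.0 → 1.483): reflection off a higher-index medium gives a half-wave phase shift.
The two reflections differ by half a wavelength.
For maximum reflection here: 2 n t = (m + ½) λ.
λ = 2 n t / (m + ½). The second-longest wavelength is m = 1: λ = 2 × 1.0 × 532 / 1.50 = 709 nm.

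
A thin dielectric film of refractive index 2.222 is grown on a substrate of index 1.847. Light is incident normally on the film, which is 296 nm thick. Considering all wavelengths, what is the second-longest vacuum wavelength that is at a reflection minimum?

658 nm

Ray reflecting at the top interface goes from n = 1.0 toward n = 2.222: a half-wave phase shift.
Bottom surface (2.222 → 1.847): reflection off a lower-index medium gives no phase shift.
Exactly one π shift → a net half-wave offset.
For weak reflection here: 2 n t = m λ.
λ = 2 n t / m. The second-longest wavelength is m = 2: λ = 2 × 2.222 × 296 / 2.00 = 658 nm.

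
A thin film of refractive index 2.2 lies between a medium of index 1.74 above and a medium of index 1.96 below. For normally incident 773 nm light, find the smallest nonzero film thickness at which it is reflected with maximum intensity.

At the upper boundary (n = 1.74 to n = 2.2) the reflected ray undergoes a half-wave phase shift.
Ray reflecting at the bottom interface goes from n = 2.2 toward n = 1.96: no phase shift.
Net: one phase inversion between the two reflected rays.
For strong reflection here: 2 n t = (m + ½) λ.
Minimum at m = 0: t = λ / (4 n) = 773 / (4 × 2.2) = 87.8 nm.

87.8 nm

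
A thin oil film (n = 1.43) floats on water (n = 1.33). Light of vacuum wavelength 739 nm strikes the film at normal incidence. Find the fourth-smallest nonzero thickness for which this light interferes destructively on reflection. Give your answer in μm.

Ray reflecting at the top interface goes from n = 1.0 toward n = 1.43: a half-wave phase shift.
Ray reflecting at the bottom interface goes from n = 1.43 toward n = 1.33: no phase shift.
Exactly one π shift → a net half-wave offset.
So the condition for destructive reflection is 2 n t = m λ.
The fourth-smallest nonzero thickness corresponds to m = 4: t = m λ / (2 n) = 4.00 × 739 / (2 × 1.43) = 1034 nm.

1.03 μm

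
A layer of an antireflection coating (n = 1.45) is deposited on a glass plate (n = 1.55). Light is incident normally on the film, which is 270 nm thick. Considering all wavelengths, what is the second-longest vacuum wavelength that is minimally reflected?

Ray reflecting at the top interface goes from n = 1.0 toward n = 1.45: a half-wave phase shift.
Ray reflecting at the bottom interface goes from n = 1.45 toward n = 1.55: a half-wave phase shift.
The two reflections carry the same phase change, so no net offset.
For minimum reflection here: 2 n t = (m + ½) λ.
λ = 2 n t / (m + ½). The second-longest wavelength is m = 1: λ = 2 × 1.45 × 270 / 1.50 = 522 nm.

522 nm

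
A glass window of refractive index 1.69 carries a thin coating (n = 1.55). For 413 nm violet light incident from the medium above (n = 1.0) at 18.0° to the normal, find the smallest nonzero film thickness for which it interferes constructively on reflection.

At the upper boundary (n = 1.0 to n = 1.55) the reflected ray undergoes a half-wave phase shift.
At the lower boundary (n = 1.55 to n = 1.69) the reflected ray undergoes a half-wave phase shift.
Net: no relative phase inversion (both shifts match).
For bright reflection here: 2 n t cos θ_r = m λ.
Snell's law: 1.0 sin 18.0° = 1.55 sin θ_r → sin θ_r = 0.199, cos θ_r = 0.980.
Minimum nonzero at m = 1: t = λ / (2 n cos θ_r) = 413 / (2 × 1.55 × 0.980) = 136 nm.

136 nm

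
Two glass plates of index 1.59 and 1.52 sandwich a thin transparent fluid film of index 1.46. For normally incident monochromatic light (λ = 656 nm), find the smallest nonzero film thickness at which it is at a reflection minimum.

At the upper boundary (n = 1.59 to n = 1.46) the reflected ray undergoes no phase shift.
Bottom surface (1.46 → 1.52): reflection off a higher-index medium gives a half-wave phase shift.
The two reflections differ by half a wavelength.
So the condition for destructive reflection is 2 n t = m λ.
Minimum nonzero at m = 1: t = λ / (2 n) = 656 / (2 × 1.46) = 225 nm.

225 nm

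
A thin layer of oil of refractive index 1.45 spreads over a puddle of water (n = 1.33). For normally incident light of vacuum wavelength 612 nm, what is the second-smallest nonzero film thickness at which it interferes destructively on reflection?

422 nm

At the upper boundary (n = 1.0 to n = 1.45) the reflected ray undergoes a half-wave phase shift.
Ray reflecting at the bottom interface goes from n = 1.45 toward n = 1.33: no phase shift.
The two reflections differ by half a wavelength.
So the condition for destructive reflection is 2 n t = m λ.
The second-smallest nonzero thickness corresponds to m = 2: t = m λ / (2 n) = 2.00 × 612 / (2 × 1.45) = 422 nm.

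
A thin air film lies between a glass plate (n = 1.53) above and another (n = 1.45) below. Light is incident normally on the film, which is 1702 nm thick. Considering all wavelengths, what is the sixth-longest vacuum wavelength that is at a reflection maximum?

619 nm

At the upper boundary (n = 1.53 to n = 1.0) the reflected ray undergoes no phase shift.
Ray reflecting at the bottom interface goes from n = 1.0 toward n = 1.45: a half-wave phase shift.
Exactly one π shift → a net half-wave offset.
With one net inversion, constructive interference in reflection requires 2 n t = (m + ½) λ.
λ = 2 n t / (m + ½). The sixth-longest wavelength is m = 5: λ = 2 × 1.0 × 1702 / 5.50 = 619 nm.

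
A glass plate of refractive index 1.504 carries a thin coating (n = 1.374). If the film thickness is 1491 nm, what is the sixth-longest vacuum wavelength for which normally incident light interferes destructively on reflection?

745 nm

Ray reflecting at the top interface goes from n = 1.0 toward n = 1.374: a half-wave phase shift.
Ray reflecting at the bottom interface goes from n = 1.374 toward n = 1.504: a half-wave phase shift.
The two reflections carry the same phase change, so no net offset.
For dark reflection here: 2 n t = (m + ½) λ.
λ = 2 n t / (m + ½). The sixth-longest wavelength is m = 5: λ = 2 × 1.374 × 1491 / 5.50 = 745 nm.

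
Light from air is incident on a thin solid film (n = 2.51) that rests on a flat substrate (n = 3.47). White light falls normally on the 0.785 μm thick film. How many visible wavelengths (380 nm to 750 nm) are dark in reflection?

Top surface (1.0 → 2.51): reflection off a higher-index medium gives a half-wave phase shift.
At the lower boundary (n = 2.51 to n = 3.47) the reflected ray undergoes a half-wave phase shift.
Net: no relative phase inversion (both shifts match).
With no net inversion, destructive interference in reflection requires 2 n t = (m + ½) λ.
λ = 2 n t / (m + ½) = 3941 / (m + ½) nm.
m=4: 876 nm (IR); m=5: 716 nm (visible); m=6: 606 nm (visible); m=7: 525 nm (visible); m=8: 464 nm (visible); m=9: 415 nm (visible); m=10: 375 nm (UV).

5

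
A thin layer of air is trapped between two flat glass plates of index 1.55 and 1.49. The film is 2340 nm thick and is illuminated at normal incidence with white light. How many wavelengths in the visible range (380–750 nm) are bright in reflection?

Ray reflecting at the top interface goes from n = 1.55 toward n = 1.0: no phase shift.
At the lower boundary (n = 1.0 to n = 1.49) the reflected ray undergoes a half-wave phase shift.
Exactly one π shift → a net half-wave offset.
For strong reflection here: 2 n t = (m + ½) λ.
λ = 2 n t / (m + ½) = 4680 / (m + ½) nm.
m=5: 851 nm (IR); m=6: 720 nm (visible); m=7: 624 nm (visible); m=8: 551 nm (visible); m=9: 493 nm (visible); m=10: 446 nm (visible); m=11: 407 nm (visible); m=12: 374 nm (UV).

6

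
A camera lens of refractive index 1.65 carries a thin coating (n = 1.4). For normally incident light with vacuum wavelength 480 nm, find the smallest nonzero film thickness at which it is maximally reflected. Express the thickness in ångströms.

1714 Å

Ray reflecting at the top interface goes from n = 1.0 toward n = 1.4: a half-wave phase shift.
Bottom surface (1.4 → 1.65): reflection off a higher-index medium gives a half-wave phase shift.
Net: no relative phase inversion (both shifts match).
With no net inversion, constructive interference in reflection requires 2 n t = m λ.
Minimum nonzero at m = 1: t = λ / (2 n) = 480 / (2 × 1.4) = 171 nm.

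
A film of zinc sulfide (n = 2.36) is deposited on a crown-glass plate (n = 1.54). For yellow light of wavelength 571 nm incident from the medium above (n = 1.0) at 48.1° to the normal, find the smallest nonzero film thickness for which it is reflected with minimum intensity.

Ray reflecting at the top interface goes from n = 1.0 toward n = 2.36: a half-wave phase shift.
Ray reflecting at the bottom interface goes from n = 2.36 toward n = 1.54: no phase shift.
Net: one phase inversion between the two reflected rays.
With one net inversion, destructive interference in reflection requires 2 n t cos θ_r = m λ.
Snell's law: 1.0 sin 48.1° = 2.36 sin θ_r → sin θ_r = 0.315, cos θ_r = 0.949.
Minimum nonzero at m = 1: t = λ / (2 n cos θ_r) = 571 / (2 × 2.36 × 0.949) = 127 nm.

127 nm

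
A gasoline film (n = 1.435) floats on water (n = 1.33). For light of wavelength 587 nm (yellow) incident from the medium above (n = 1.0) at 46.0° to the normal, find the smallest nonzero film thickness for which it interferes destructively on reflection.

At the upper boundary (n = 1.0 to n = 1.435) the reflected ray undergoes a half-wave phase shift.
Bottom surface (1.435 → 1.33): reflection off a lower-index medium gives no phase shift.
Exactly one π shift → a net half-wave offset.
For minimum reflection here: 2 n t cos θ_r = m λ.
Snell's law: 1.0 sin 46.0° = 1.435 sin θ_r → sin θ_r = 0.501, cos θ_r = 0.865.
Minimum nonzero at m = 1: t = λ / (2 n cos θ_r) = 587 / (2 × 1.435 × 0.865) = 236 nm.

236 nm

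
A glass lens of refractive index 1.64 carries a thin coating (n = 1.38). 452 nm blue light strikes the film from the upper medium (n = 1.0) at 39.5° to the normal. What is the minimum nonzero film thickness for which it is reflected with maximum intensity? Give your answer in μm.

Ray reflecting at the top interface goes from n = 1.0 toward n = 1.38: a half-wave phase shift.
Bottom surface (1.38 → 1.64): reflection off a higher-index medium gives a half-wave phase shift.
Net: no relative phase inversion (both shifts match).
With no net inversion, constructive interference in reflection requires 2 n t cos θ_r = m λ.
Snell's law: 1.0 sin 39.5° = 1.38 sin θ_r → sin θ_r = 0.461, cos θ_r = 0.887.
Minimum nonzero at m = 1: t = λ / (2 n cos θ_r) = 452 / (2 × 1.38 × 0.887) = 185 nm.

0.185 μm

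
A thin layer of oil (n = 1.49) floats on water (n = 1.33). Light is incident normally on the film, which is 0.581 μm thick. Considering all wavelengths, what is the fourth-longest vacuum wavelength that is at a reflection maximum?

495 nm

Top surface (1.0 → 1.49): reflection off a higher-index medium gives a half-wave phase shift.
Ray reflecting at the bottom interface goes from n = 1.49 toward n = 1.33: no phase shift.
Exactly one π shift → a net half-wave offset.
So the condition for constructive reflection is 2 n t = (m + ½) λ.
λ = 2 n t / (m + ½). The fourth-longest wavelength is m = 3: λ = 2 × 1.49 × 581 / 3.50 = 495 nm.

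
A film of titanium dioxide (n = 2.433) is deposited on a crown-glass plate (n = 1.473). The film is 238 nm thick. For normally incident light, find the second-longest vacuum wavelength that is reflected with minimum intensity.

579 nm

Top surface (1.0 → 2.433): reflection off a higher-index medium gives a half-wave phase shift.
Ray reflecting at the bottom interface goes from n = 2.433 toward n = 1.473: no phase shift.
Net: one phase inversion between the two reflected rays.
For weak reflection here: 2 n t = m λ.
λ = 2 n t / m. The second-longest wavelength is m = 2: λ = 2 × 2.433 × 238 / 2.00 = 579 nm.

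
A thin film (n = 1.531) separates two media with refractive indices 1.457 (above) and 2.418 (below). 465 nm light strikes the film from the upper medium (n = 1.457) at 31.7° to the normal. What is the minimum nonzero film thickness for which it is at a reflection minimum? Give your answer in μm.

0.0877 μm

Ray reflecting at the top interface goes from n = 1.457 toward n = 1.531: a half-wave phase shift.
Bottom surface (1.531 → 2.418): reflection off a higher-index medium gives a half-wave phase shift.
Zero or two π shifts → no net half-wave offset.
With no net inversion, destructive interference in reflection requires 2 n t cos θ_r = (m + ½) λ.
Snell's law: 1.457 sin 31.7° = 1.531 sin θ_r → sin θ_r = 0.500, cos θ_r = 0.866.
Minimum at m = 0: t = λ / (4 n cos θ_r) = 465 / (4 × 1.531 × 0.866) = 87.7 nm.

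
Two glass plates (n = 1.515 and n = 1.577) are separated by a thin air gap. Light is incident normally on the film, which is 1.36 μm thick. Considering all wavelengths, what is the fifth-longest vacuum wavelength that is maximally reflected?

Top surface (1.515 → 1.0): reflection off a lower-index medium gives no phase shift.
At the lower boundary (n = 1.0 to n = 1.577) the reflected ray undergoes a half-wave phase shift.
Exactly one π shift → a net half-wave offset.
So the condition for constructive reflection is 2 n t = (m + ½) λ.
λ = 2 n t / (m + ½). The fifth-longest wavelength is m = 4: λ = 2 × 1.0 × 1360 / 4.50 = 604 nm.

604 nm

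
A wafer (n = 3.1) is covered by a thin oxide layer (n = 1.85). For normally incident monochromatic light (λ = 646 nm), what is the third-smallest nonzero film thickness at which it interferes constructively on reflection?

524 nm

At the upper boundary (n = 1.0 to n = 1.85) the reflected ray undergoes a half-wave phase shift.
Ray reflecting at the bottom interface goes from n = 1.85 toward n = 3.1: a half-wave phase shift.
Zero or two π shifts → no net half-wave offset.
So the condition for constructive reflection is 2 n t = m λ.
The third-smallest nonzero thickness corresponds to m = 3: t = m λ / (2 n) = 3.00 × 646 / (2 × 1.85) = 524 nm.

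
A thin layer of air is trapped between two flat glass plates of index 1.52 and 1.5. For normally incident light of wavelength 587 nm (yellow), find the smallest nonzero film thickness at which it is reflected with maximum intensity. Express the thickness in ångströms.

Ray reflecting at the top interface goes from n = 1.52 toward n = 1.0: no phase shift.
At the lower boundary (n = 1.0 to n = 1.5) the reflected ray undergoes a half-wave phase shift.
Exactly one π shift → a net half-wave offset.
For strong reflection here: 2 n t = (m + ½) λ.
Minimum at m = 0: t = λ / (4 n) = 587 / (4 × 1.0) = 147 nm.

1468 Å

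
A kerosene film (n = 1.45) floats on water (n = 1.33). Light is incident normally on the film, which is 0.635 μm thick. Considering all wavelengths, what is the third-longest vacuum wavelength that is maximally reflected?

737 nm

Top surface (1.0 → 1.45): reflection off a higher-index medium gives a half-wave phase shift.
Bottom surface (1.45 → 1.33): reflection off a lower-index medium gives no phase shift.
Exactly one π shift → a net half-wave offset.
So the condition for constructive reflection is 2 n t = (m + ½) λ.
λ = 2 n t / (m + ½). The third-longest wavelength is m = 2: λ = 2 × 1.45 × 635 / 2.50 = 737 nm.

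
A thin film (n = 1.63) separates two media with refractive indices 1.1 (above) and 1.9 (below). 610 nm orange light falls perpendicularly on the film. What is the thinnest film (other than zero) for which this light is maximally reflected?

Ray reflecting at the top interface goes from n = 1.1 toward n = 1.63: a half-wave phase shift.
At the lower boundary (n = 1.63 to n = 1.9) the reflected ray undergoes a half-wave phase shift.
Net: no relative phase inversion (both shifts match).
With no net inversion, constructive interference in reflection requires 2 n t = m λ.
Minimum nonzero at m = 1: t = λ / (2 n) = 610 / (2 × 1.63) = 187 nm.

187 nm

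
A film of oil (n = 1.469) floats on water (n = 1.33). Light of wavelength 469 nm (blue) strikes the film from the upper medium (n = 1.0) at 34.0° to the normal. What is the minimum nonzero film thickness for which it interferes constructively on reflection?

At the upper boundary (n = 1.0 to n = 1.469) the reflected ray undergoes a half-wave phase shift.
At the lower boundary (n = 1.469 to n = 1.33) the reflected ray undergoes no phase shift.
The two reflections differ by half a wavelength.
For maximum reflection here: 2 n t cos θ_r = (m + ½) λ.
Snell's law: 1.0 sin 34.0° = 1.469 sin θ_r → sin θ_r = 0.381, cos θ_r = 0.925.
Minimum at m = 0: t = λ / (4 n cos θ_r) = 469 / (4 × 1.469 × 0.925) = 86.3 nm.

86.3 nm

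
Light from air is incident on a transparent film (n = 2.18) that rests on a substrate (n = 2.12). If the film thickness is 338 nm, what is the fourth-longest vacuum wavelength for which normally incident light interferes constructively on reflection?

Top surface (1.0 → 2.18): reflection off a higher-index medium gives a half-wave phase shift.
At the lower boundary (n = 2.18 to n = 2.12) the reflected ray undergoes no phase shift.
Net: one phase inversion between the two reflected rays.
With one net inversion, constructive interference in reflection requires 2 n t = (m + ½) λ.
λ = 2 n t / (m + ½). The fourth-longest wavelength is m = 3: λ = 2 × 2.18 × 338 / 3.50 = 421 nm.

421 nm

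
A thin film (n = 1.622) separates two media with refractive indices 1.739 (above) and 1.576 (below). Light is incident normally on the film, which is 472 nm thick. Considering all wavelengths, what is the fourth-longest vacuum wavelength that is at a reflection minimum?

437 nm

Ray reflecting at the top interface goes from n = 1.739 toward n = 1.622: no phase shift.
Ray reflecting at the bottom interface goes from n = 1.622 toward n = 1.576: no phase shift.
Net: no relative phase inversion (both shifts match).
For dark reflection here: 2 n t = (m + ½) λ.
λ = 2 n t / (m + ½). The fourth-longest wavelength is m = 3: λ = 2 × 1.622 × 472 / 3.50 = 437 nm.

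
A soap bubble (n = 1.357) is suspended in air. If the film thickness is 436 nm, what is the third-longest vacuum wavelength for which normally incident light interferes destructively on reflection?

394 nm

Top surface (1.0 → 1.357): reflection off a higher-index medium gives a half-wave phase shift.
Bottom surface (1.357 → 1.0): reflection off a lower-index medium gives no phase shift.
Net: one phase inversion between the two reflected rays.
So the condition for destructive reflection is 2 n t = m λ.
λ = 2 n t / m. The third-longest wavelength is m = 3: λ = 2 × 1.357 × 436 / 3.00 = 394 nm.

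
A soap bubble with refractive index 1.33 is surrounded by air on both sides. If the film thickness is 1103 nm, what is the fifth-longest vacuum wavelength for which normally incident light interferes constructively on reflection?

652 nm

Top surface (1.0 → 1.33): reflection off a higher-index medium gives a half-wave phase shift.
At the lower boundary (n = 1.33 to n = 1.0) the reflected ray undergoes no phase shift.
Exactly one π shift → a net half-wave offset.
With one net inversion, constructive interference in reflection requires 2 n t = (m + ½) λ.
λ = 2 n t / (m + ½). The fifth-longest wavelength is m = 4: λ = 2 × 1.33 × 1103 / 4.50 = 652 nm.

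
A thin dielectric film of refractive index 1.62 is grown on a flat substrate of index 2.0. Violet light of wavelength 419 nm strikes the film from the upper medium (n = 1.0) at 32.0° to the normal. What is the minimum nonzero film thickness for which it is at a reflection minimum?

Top surface (1.0 → 1.62): reflection off a higher-index medium gives a half-wave phase shift.
At the lower boundary (n = 1.62 to n = 2.0) the reflected ray undergoes a half-wave phase shift.
Net: no relative phase inversion (both shifts match).
With no net inversion, destructive interference in reflection requires 2 n t cos θ_r = (m + ½) λ.
Snell's law: 1.0 sin 32.0° = 1.62 sin θ_r → sin θ_r = 0.327, cos θ_r = 0.945.
Minimum at m = 0: t = λ / (4 n cos θ_r) = 419 / (4 × 1.62 × 0.945) = 68.4 nm.

68.4 nm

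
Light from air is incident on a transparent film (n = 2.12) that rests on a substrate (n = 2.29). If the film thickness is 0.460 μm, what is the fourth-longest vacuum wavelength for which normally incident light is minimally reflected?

Top surface (1.0 → 2.12): reflection off a higher-index medium gives a half-wave phase shift.
Bottom surface (2.12 → 2.29): reflection off a higher-index medium gives a half-wave phase shift.
Zero or two π shifts → no net half-wave offset.
With no net inversion, destructive interference in reflection requires 2 n t = (m + ½) λ.
λ = 2 n t / (m + ½). The fourth-longest wavelength is m = 3: λ = 2 × 2.12 × 460 / 3.50 = 557 nm.

557 nm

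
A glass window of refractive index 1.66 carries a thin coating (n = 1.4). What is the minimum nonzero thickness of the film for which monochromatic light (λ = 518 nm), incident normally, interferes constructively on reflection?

Top surface (1.0 → 1.4): reflection off a higher-index medium gives a half-wave phase shift.
Bottom surface (1.4 → 1.66): reflection off a higher-index medium gives a half-wave phase shift.
The two reflections carry the same phase change, so no net offset.
So the condition for constructive reflection is 2 n t = m λ.
Minimum nonzero at m = 1: t = λ / (2 n) = 518 / (2 × 1.4) = 185 nm.

185 nm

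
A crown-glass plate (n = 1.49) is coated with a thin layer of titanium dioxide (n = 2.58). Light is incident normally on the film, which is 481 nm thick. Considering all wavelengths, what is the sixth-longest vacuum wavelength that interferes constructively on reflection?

Top surface (1.0 → 2.58): reflection off a higher-index medium gives a half-wave phase shift.
At the lower boundary (n = 2.58 to n = 1.49) the reflected ray undergoes no phase shift.
The two reflections differ by half a wavelength.
For maximum reflection here: 2 n t = (m + ½) λ.
λ = 2 n t / (m + ½). The sixth-longest wavelength is m = 5: λ = 2 × 2.58 × 481 / 5.50 = 451 nm.

451 nm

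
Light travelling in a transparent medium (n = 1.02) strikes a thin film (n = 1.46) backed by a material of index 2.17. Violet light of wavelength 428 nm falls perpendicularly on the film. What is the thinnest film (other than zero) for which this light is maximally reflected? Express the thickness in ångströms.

1466 Å

Top surface (1.02 → 1.46): reflection off a higher-index medium gives a half-wave phase shift.
Ray reflecting at the bottom interface goes from n = 1.46 toward n = 2.17: a half-wave phase shift.
Zero or two π shifts → no net half-wave offset.
With no net inversion, constructive interference in reflection requires 2 n t = m λ.
Minimum nonzero at m = 1: t = λ / (2 n) = 428 / (2 × 1.46) = 147 nm.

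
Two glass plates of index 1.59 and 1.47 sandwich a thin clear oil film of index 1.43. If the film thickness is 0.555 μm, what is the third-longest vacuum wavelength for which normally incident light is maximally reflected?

635 nm

Top surface (1.59 → 1.43): reflection off a lower-index medium gives no phase shift.
At the lower boundary (n = 1.43 to n = 1.47) the reflected ray undergoes a half-wave phase shift.
Net: one phase inversion between the two reflected rays.
For maximum reflection here: 2 n t = (m + ½) λ.
λ = 2 n t / (m + ½). The third-longest wavelength is m = 2: λ = 2 × 1.43 × 555 / 2.50 = 635 nm.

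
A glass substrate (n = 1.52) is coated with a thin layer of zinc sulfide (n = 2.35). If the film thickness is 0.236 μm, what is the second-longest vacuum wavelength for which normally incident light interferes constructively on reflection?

739 nm

Top surface (1.0 → 2.35): reflection off a higher-index medium gives a half-wave phase shift.
Bottom surface (2.35 → 1.52): reflection off a lower-index medium gives no phase shift.
The two reflections differ by half a wavelength.
For bright reflection here: 2 n t = (m + ½) λ.
λ = 2 n t / (m + ½). The second-longest wavelength is m = 1: λ = 2 × 2.35 × 236 / 1.50 = 739 nm.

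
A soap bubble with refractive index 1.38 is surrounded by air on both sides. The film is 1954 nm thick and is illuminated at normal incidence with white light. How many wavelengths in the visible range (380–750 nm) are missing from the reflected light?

7

Ray reflecting at the top interface goes from n = 1.0 toward n = 1.38: a half-wave phase shift.
Ray reflecting at the bottom interface goes from n = 1.38 toward n = 1.0: no phase shift.
The two reflections differ by half a wavelength.
With one net inversion, destructive interference in reflection requires 2 n t = m λ.
λ = 2 n t / m = 5393 / m nm.
m=7: 770 nm (IR); m=8: 674 nm (visible); m=9: 599 nm (visible); m=10: 539 nm (visible); m=11: 490 nm (visible); m=12: 449 nm (visible); m=13: 415 nm (visible); m=14: 385 nm (visible); m=15: 360 nm (UV).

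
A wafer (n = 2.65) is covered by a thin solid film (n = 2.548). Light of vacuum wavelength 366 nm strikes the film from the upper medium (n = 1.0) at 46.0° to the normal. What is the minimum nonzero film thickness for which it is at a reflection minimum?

Top surface (1.0 → 2.548): reflection off a higher-index medium gives a half-wave phase shift.
At the lower boundary (n = 2.548 to n = 2.65) the reflected ray undergoes a half-wave phase shift.
Net: no relative phase inversion (both shifts match).
For dark reflection here: 2 n t cos θ_r = (m + ½) λ.
Snell's law: 1.0 sin 46.0° = 2.548 sin θ_r → sin θ_r = 0.282, cos θ_r = 0.959.
Minimum at m = 0: t = λ / (4 n cos θ_r) = 366 / (4 × 2.548 × 0.959) = 37.4 nm.

37.4 nm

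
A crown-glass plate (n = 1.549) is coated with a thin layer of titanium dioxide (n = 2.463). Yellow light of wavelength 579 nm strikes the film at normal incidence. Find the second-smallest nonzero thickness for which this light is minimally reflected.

At the upper boundary (n = 1.0 to n = 2.463) the reflected ray undergoes a half-wave phase shift.
Ray reflecting at the bottom interface goes from n = 2.463 toward n = 1.549: no phase shift.
Net: one phase inversion between the two reflected rays.
So the condition for destructive reflection is 2 n t = m λ.
The second-smallest nonzero thickness corresponds to m = 2: t = m λ / (2 n) = 2.00 × 579 / (2 × 2.463) = 235 nm.

235 nm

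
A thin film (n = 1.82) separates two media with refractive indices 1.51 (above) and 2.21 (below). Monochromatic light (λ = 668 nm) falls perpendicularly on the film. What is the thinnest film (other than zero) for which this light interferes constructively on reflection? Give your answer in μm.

At the upper boundary (n = 1.51 to n = 1.82) the reflected ray undergoes a half-wave phase shift.
Ray reflecting at the bottom interface goes from n = 1.82 toward n = 2.21: a half-wave phase shift.
Zero or two π shifts → no net half-wave offset.
For bright reflection here: 2 n t = m λ.
Minimum nonzero at m = 1: t = λ / (2 n) = 668 / (2 × 1.82) = 184 nm.

0.184 μm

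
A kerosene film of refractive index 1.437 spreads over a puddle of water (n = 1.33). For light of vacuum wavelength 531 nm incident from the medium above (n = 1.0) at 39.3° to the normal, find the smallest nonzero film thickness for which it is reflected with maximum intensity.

Top surface (1.0 → 1.437): reflection off a higher-index medium gives a half-wave phase shift.
At the lower boundary (n = 1.437 to n = 1.33) the reflected ray undergoes no phase shift.
The two reflections differ by half a wavelength.
So the condition for constructive reflection is 2 n t cos θ_r = (m + ½) λ.
Snell's law: 1.0 sin 39.3° = 1.437 sin θ_r → sin θ_r = 0.441, cos θ_r = 0.898.
Minimum at m = 0: t = λ / (4 n cos θ_r) = 531 / (4 × 1.437 × 0.898) = 103 nm.

103 nm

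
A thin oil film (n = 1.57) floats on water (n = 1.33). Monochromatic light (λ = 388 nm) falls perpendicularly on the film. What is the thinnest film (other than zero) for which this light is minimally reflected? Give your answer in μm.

Ray reflecting at the top interface goes from n = 1.0 toward n = 1.57: a half-wave phase shift.
Ray reflecting at the bottom interface goes from n = 1.57 toward n = 1.33: no phase shift.
Net: one phase inversion between the two reflected rays.
With one net inversion, destructive interference in reflection requires 2 n t = m λ.
Minimum nonzero at m = 1: t = λ / (2 n) = 388 / (2 × 1.57) = 124 nm.

0.124 μm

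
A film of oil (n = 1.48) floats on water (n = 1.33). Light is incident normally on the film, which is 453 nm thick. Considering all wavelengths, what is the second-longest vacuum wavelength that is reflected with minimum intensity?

At the upper boundary (n = 1.0 to n = 1.48) the reflected ray undergoes a half-wave phase shift.
Ray reflecting at the bottom interface goes from n = 1.48 toward n = 1.33: no phase shift.
Exactly one π shift → a net half-wave offset.
So the condition for destructive reflection is 2 n t = m λ.
λ = 2 n t / m. The second-longest wavelength is m = 2: λ = 2 × 1.48 × 453 / 2.00 = 670 nm.

670 nm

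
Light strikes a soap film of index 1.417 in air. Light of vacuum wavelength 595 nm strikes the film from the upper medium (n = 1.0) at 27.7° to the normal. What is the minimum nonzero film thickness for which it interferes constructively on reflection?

111 nm

At the upper boundary (n = 1.0 to n = 1.417) the reflected ray undergoes a half-wave phase shift.
Ray reflecting at the bottom interface goes from n = 1.417 toward n = 1.0: no phase shift.
The two reflections differ by half a wavelength.
So the condition for constructive reflection is 2 n t cos θ_r = (m + ½) λ.
Snell's law: 1.0 sin 27.7° = 1.417 sin θ_r → sin θ_r = 0.328, cos θ_r = 0.945.
Minimum at m = 0: t = λ / (4 n cos θ_r) = 595 / (4 × 1.417 × 0.945) = 111 nm.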